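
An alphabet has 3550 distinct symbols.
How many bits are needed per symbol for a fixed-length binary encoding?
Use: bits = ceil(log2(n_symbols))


log2(3550) = 11.7936
Bracket: 2^11 = 2048 < 3550 <= 2^12 = 4096
So ceil(log2(3550)) = 12

bits = ceil(log2(3550)) = ceil(11.7936) = 12 bits


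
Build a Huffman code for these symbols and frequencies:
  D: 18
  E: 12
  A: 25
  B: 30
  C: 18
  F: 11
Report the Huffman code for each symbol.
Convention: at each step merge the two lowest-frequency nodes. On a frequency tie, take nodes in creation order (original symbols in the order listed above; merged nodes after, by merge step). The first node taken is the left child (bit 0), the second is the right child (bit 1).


Huffman tree construction:
Step 1: Merge F(11) + E(12) = 23
Step 2: Merge D(18) + C(18) = 36
Step 3: Merge (F+E)(23) + A(25) = 48
Step 4: Merge B(30) + (D+C)(36) = 66
Step 5: Merge ((F+E)+A)(48) + (B+(D+C))(66) = 114
Read each symbol's code off the tree from the root (left child = 0, right child = 1).

Codes:
  D: 110 (length 3)
  E: 001 (length 3)
  A: 01 (length 2)
  B: 10 (length 2)
  C: 111 (length 3)
  F: 000 (length 3)
Average code length: 287/114 = 2.5175 bits/symbol


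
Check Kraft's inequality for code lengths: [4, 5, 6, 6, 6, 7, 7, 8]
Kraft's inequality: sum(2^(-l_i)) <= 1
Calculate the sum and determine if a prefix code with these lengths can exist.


Sum = 2^(-4) + 2^(-5) + 2^(-6) + 2^(-6) + 2^(-6) + 2^(-7) + 2^(-7) + 2^(-8)
    = 0.0625 + 0.03125 + 0.015625 + 0.015625 + 0.015625 + 0.0078125 + 0.0078125 + 0.00390625
    = 41/256 = 0.16015625
Since 0.16015625 <= 1, Kraft's inequality IS satisfied.
A prefix code with these lengths CAN exist.

Kraft sum = 0.16015625. Satisfied.


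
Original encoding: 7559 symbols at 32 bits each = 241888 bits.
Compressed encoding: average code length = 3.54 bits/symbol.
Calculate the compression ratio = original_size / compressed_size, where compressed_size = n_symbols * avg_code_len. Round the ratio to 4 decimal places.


original_size = n_symbols * orig_bits = 7559 * 32 = 241888 bits
compressed_size = n_symbols * avg_code_len = 7559 * 3.54 = 26758.86 bits
ratio = original_size / compressed_size = 241888 / 26758.86 = 9.0395

Compression ratio = 9.0395


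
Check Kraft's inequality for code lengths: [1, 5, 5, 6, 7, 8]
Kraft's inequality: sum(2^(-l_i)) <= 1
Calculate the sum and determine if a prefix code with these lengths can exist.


Sum = 2^(-1) + 2^(-5) + 2^(-5) + 2^(-6) + 2^(-7) + 2^(-8)
    = 0.5 + 0.03125 + 0.03125 + 0.015625 + 0.0078125 + 0.00390625
    = 151/256 = 0.58984375
Since 0.58984375 <= 1, Kraft's inequality IS satisfied.
A prefix code with these lengths CAN exist.

Kraft sum = 0.58984375. Satisfied.


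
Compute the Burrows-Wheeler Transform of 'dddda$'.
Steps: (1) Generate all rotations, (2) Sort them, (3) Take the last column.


Rotations (sorted):
  0: $dddda -> last char: a
  1: a$dddd -> last char: d
  2: da$ddd -> last char: d
  3: dda$dd -> last char: d
  4: ddda$d -> last char: d
  5: dddda$ -> last char: $


BWT = adddd$


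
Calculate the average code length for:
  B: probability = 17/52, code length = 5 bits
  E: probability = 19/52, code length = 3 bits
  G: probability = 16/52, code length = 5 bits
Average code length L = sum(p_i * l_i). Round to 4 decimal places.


Weighted contributions p_i * l_i:
  B: (17/52) * 5 = 85/52
  E: (19/52) * 3 = 57/52
  G: (16/52) * 5 = 80/52
Sum = (85 + 57 + 80)/52 = 222/52

L = 222/52 = 4.2692 bits/symbol


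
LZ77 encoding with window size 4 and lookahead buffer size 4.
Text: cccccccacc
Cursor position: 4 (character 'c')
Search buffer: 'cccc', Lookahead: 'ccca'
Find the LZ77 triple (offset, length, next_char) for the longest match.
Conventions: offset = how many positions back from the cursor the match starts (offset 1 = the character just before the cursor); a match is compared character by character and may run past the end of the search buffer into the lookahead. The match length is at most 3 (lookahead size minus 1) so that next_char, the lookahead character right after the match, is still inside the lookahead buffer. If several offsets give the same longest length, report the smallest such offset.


Try each offset into the search buffer:
  offset=1 (pos 3, char 'c'): match length 3
  offset=2 (pos 2, char 'c'): match length 3
  offset=3 (pos 1, char 'c'): match length 3
  offset=4 (pos 0, char 'c'): match length 3
Longest match has length 3, found at offsets 1, 2, 3, 4; take the smallest, offset 1.
next_char = character at position 4 + 3 = 7 -> 'a'

Best match: offset=1, length=3 (matching 'ccc' starting at position 3)
LZ77 triple: (1, 3, 'a')


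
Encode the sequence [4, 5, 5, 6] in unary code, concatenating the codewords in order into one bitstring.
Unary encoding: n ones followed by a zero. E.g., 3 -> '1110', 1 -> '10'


Encode each number as n ones followed by a terminating 0:
  4 -> 11110 (5 bits)
  5 -> 111110 (6 bits)
  5 -> 111110 (6 bits)
  6 -> 1111110 (7 bits)
Total length = 5 + 6 + 6 + 7 = 24 bits.

Unary([4, 5, 5, 6]) = 111101111101111101111110 (24 bits)


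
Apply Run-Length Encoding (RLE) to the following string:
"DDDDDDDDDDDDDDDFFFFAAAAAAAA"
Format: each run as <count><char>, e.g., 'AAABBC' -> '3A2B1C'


Scanning runs left to right:
  i=0: run of 'D' x 15 -> '15D'
  i=15: run of 'F' x 4 -> '4F'
  i=19: run of 'A' x 8 -> '8A'

RLE = 15D4F8A


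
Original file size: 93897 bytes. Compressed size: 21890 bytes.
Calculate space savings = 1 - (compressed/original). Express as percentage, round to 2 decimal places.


ratio = compressed/original = 21890/93897 = 0.233128
savings = 1 - ratio = 1 - 0.233128 = 0.766872
as a percentage: 0.766872 * 100 = 76.69%

Space savings = 1 - 21890/93897 = 76.69%


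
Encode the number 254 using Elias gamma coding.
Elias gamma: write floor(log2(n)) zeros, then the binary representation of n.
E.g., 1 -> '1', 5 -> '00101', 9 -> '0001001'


num_bits = floor(log2(254)) + 1 = 8
leading_zeros = num_bits - 1 = 7
binary(254) = 11111110

Elias gamma(254) = '0000000' + '11111110' = 000000011111110 (15 bits)


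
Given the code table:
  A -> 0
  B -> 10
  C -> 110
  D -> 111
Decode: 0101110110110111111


Decoding:
0 -> A
10 -> B
111 -> D
0 -> A
110 -> C
110 -> C
111 -> D
111 -> D


Result: ABDACCDD


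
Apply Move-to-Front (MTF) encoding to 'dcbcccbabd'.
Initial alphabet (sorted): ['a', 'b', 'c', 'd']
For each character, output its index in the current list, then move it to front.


MTF encoding:
'd': index 3 in ['a', 'b', 'c', 'd'] -> ['d', 'a', 'b', 'c']
'c': index 3 in ['d', 'a', 'b', 'c'] -> ['c', 'd', 'a', 'b']
'b': index 3 in ['c', 'd', 'a', 'b'] -> ['b', 'c', 'd', 'a']
'c': index 1 in ['b', 'c', 'd', 'a'] -> ['c', 'b', 'd', 'a']
'c': index 0 in ['c', 'b', 'd', 'a'] -> ['c', 'b', 'd', 'a']
'c': index 0 in ['c', 'b', 'd', 'a'] -> ['c', 'b', 'd', 'a']
'b': index 1 in ['c', 'b', 'd', 'a'] -> ['b', 'c', 'd', 'a']
'a': index 3 in ['b', 'c', 'd', 'a'] -> ['a', 'b', 'c', 'd']
'b': index 1 in ['a', 'b', 'c', 'd'] -> ['b', 'a', 'c', 'd']
'd': index 3 in ['b', 'a', 'c', 'd'] -> ['d', 'b', 'a', 'c']


Output: [3, 3, 3, 1, 0, 0, 1, 3, 1, 3]


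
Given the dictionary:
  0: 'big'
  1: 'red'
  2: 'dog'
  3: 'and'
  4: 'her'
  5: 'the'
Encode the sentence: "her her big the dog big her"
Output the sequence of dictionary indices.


Look up each word in the dictionary:
  'her' -> 4
  'her' -> 4
  'big' -> 0
  'the' -> 5
  'dog' -> 2
  'big' -> 0
  'her' -> 4

Encoded: [4, 4, 0, 5, 2, 0, 4]


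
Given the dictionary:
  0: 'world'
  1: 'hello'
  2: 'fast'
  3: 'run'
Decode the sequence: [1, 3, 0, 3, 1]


Look up each index in the dictionary:
  1 -> 'hello'
  3 -> 'run'
  0 -> 'world'
  3 -> 'run'
  1 -> 'hello'

Decoded: "hello run world run hello"


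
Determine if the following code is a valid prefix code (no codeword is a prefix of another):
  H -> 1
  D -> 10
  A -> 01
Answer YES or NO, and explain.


Checking each pair (does one codeword prefix another?):
  H='1' vs D='10': prefix -- VIOLATION

NO -- this is NOT a valid prefix code. H (1) is a prefix of D (10).


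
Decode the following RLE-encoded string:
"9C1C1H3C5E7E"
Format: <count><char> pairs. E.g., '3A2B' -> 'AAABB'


Expanding each <count><char> pair:
  9C -> 'CCCCCCCCC'
  1C -> 'C'
  1H -> 'H'
  3C -> 'CCC'
  5E -> 'EEEEE'
  7E -> 'EEEEEEE'

Decoded = CCCCCCCCCCHCCCEEEEEEEEEEEE


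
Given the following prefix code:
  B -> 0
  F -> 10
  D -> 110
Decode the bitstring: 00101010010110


Decoding step by step:
Bits 0 -> B
Bits 0 -> B
Bits 10 -> F
Bits 10 -> F
Bits 10 -> F
Bits 0 -> B
Bits 10 -> F
Bits 110 -> D


Decoded message: BBFFFBFD


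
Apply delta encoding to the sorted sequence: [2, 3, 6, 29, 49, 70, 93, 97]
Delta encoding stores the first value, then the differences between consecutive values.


First value: 2
Deltas:
  3 - 2 = 1
  6 - 3 = 3
  29 - 6 = 23
  49 - 29 = 20
  70 - 49 = 21
  93 - 70 = 23
  97 - 93 = 4


Delta encoded: [2, 1, 3, 23, 20, 21, 23, 4]


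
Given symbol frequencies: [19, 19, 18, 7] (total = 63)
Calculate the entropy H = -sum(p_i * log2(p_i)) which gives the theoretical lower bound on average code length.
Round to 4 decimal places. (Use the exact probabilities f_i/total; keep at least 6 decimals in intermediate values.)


Per-symbol terms -p_i * log2(p_i) with p_i = f_i/63:
  p = 19/63 = 0.301587: log2(p) = -1.729352, -p*log2(p) = 0.521551
  p = 19/63 = 0.301587: log2(p) = -1.729352, -p*log2(p) = 0.521551
  p = 18/63 = 0.285714: log2(p) = -1.807355, -p*log2(p) = 0.516387
  p = 7/63 = 0.111111: log2(p) = -3.169925, -p*log2(p) = 0.352214
H = 0.521551 + 0.521551 + 0.516387 + 0.352214 = 1.911703

H = 1.9117 bits/symbol


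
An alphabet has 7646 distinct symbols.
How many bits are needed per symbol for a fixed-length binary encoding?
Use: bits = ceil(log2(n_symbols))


log2(7646) = 12.9005
Bracket: 2^12 = 4096 < 7646 <= 2^13 = 8192
So ceil(log2(7646)) = 13

bits = ceil(log2(7646)) = ceil(12.9005) = 13 bits


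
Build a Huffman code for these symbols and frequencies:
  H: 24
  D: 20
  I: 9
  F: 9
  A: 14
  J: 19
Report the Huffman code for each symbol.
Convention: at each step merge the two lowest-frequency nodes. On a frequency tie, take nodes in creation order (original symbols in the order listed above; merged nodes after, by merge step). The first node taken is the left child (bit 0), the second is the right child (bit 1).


Huffman tree construction:
Step 1: Merge I(9) + F(9) = 18
Step 2: Merge A(14) + (I+F)(18) = 32
Step 3: Merge J(19) + D(20) = 39
Step 4: Merge H(24) + (A+(I+F))(32) = 56
Step 5: Merge (J+D)(39) + (H+(A+(I+F)))(56) = 95
Read each symbol's code off the tree from the root (left child = 0, right child = 1).

Codes:
  H: 10 (length 2)
  D: 01 (length 2)
  I: 1110 (length 4)
  F: 1111 (length 4)
  A: 110 (length 3)
  J: 00 (length 2)
Average code length: 240/95 = 2.5263 bits/symbol


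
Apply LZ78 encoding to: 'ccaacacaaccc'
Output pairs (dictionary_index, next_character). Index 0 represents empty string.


LZ78 encoding steps:
Dictionary: {0: ''}
Step 1: w='' (idx 0), next='c' -> output (0, 'c'), add 'c' as idx 1
Step 2: w='c' (idx 1), next='a' -> output (1, 'a'), add 'ca' as idx 2
Step 3: w='' (idx 0), next='a' -> output (0, 'a'), add 'a' as idx 3
Step 4: w='ca' (idx 2), next='c' -> output (2, 'c'), add 'cac' as idx 4
Step 5: w='a' (idx 3), next='a' -> output (3, 'a'), add 'aa' as idx 5
Step 6: w='c' (idx 1), next='c' -> output (1, 'c'), add 'cc' as idx 6
Step 7: w='c' (idx 1), end of input -> output (1, '')


Encoded: [(0, 'c'), (1, 'a'), (0, 'a'), (2, 'c'), (3, 'a'), (1, 'c'), (1, '')]


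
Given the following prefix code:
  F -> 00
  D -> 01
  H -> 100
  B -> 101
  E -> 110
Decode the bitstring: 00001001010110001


Decoding step by step:
Bits 00 -> F
Bits 00 -> F
Bits 100 -> H
Bits 101 -> B
Bits 01 -> D
Bits 100 -> H
Bits 01 -> D


Decoded message: FFHBDHD


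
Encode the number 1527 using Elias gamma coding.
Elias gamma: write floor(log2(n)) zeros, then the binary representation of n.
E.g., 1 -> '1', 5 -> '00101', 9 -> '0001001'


num_bits = floor(log2(1527)) + 1 = 11
leading_zeros = num_bits - 1 = 10
binary(1527) = 10111110111

Elias gamma(1527) = '0000000000' + '10111110111' = 000000000010111110111 (21 bits)


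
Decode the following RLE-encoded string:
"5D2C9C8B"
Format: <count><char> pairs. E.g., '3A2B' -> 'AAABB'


Expanding each <count><char> pair:
  5D -> 'DDDDD'
  2C -> 'CC'
  9C -> 'CCCCCCCCC'
  8B -> 'BBBBBBBB'

Decoded = DDDDDCCCCCCCCCCCBBBBBBBB


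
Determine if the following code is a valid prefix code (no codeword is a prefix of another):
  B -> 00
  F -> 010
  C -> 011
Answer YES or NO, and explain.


Checking each pair (does one codeword prefix another?):
  B='00' vs F='010': no prefix
  B='00' vs C='011': no prefix
  F='010' vs B='00': no prefix
  F='010' vs C='011': no prefix
  C='011' vs B='00': no prefix
  C='011' vs F='010': no prefix
No violation found over all pairs.

YES -- this is a valid prefix code. No codeword is a prefix of any other codeword.


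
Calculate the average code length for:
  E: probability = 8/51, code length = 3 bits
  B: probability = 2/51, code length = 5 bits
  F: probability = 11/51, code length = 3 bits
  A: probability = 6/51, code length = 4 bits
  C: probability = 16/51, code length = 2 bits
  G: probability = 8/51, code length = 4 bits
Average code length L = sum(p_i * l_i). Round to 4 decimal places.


Weighted contributions p_i * l_i:
  E: (8/51) * 3 = 24/51
  B: (2/51) * 5 = 10/51
  F: (11/51) * 3 = 33/51
  A: (6/51) * 4 = 24/51
  C: (16/51) * 2 = 32/51
  G: (8/51) * 4 = 32/51
Sum = (24 + 10 + 33 + 24 + 32 + 32)/51 = 155/51

L = 155/51 = 3.0392 bits/symbol


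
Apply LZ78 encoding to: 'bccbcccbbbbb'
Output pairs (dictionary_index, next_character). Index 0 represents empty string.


LZ78 encoding steps:
Dictionary: {0: ''}
Step 1: w='' (idx 0), next='b' -> output (0, 'b'), add 'b' as idx 1
Step 2: w='' (idx 0), next='c' -> output (0, 'c'), add 'c' as idx 2
Step 3: w='c' (idx 2), next='b' -> output (2, 'b'), add 'cb' as idx 3
Step 4: w='c' (idx 2), next='c' -> output (2, 'c'), add 'cc' as idx 4
Step 5: w='cb' (idx 3), next='b' -> output (3, 'b'), add 'cbb' as idx 5
Step 6: w='b' (idx 1), next='b' -> output (1, 'b'), add 'bb' as idx 6
Step 7: w='b' (idx 1), end of input -> output (1, '')


Encoded: [(0, 'b'), (0, 'c'), (2, 'b'), (2, 'c'), (3, 'b'), (1, 'b'), (1, '')]


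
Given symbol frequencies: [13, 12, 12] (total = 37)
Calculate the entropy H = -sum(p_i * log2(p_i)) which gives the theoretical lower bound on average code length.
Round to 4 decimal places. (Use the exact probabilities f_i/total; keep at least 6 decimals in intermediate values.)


Per-symbol terms -p_i * log2(p_i) with p_i = f_i/37:
  p = 13/37 = 0.351351: log2(p) = -1.509014, -p*log2(p) = 0.530194
  p = 12/37 = 0.324324: log2(p) = -1.624491, -p*log2(p) = 0.526862
  p = 12/37 = 0.324324: log2(p) = -1.624491, -p*log2(p) = 0.526862
H = 0.530194 + 0.526862 + 0.526862 = 1.583918

H = 1.5839 bits/symbol


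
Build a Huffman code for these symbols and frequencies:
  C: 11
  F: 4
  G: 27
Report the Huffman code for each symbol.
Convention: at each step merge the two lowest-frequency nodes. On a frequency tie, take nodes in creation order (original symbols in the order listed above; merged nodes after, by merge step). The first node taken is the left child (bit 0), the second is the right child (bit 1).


Huffman tree construction:
Step 1: Merge F(4) + C(11) = 15
Step 2: Merge (F+C)(15) + G(27) = 42
Read each symbol's code off the tree from the root (left child = 0, right child = 1).

Codes:
  C: 01 (length 2)
  F: 00 (length 2)
  G: 1 (length 1)
Average code length: 57/42 = 1.3571 bits/symbol


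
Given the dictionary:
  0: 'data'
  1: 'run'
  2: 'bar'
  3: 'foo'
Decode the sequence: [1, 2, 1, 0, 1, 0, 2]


Look up each index in the dictionary:
  1 -> 'run'
  2 -> 'bar'
  1 -> 'run'
  0 -> 'data'
  1 -> 'run'
  0 -> 'data'
  2 -> 'bar'

Decoded: "run bar run data run data bar"


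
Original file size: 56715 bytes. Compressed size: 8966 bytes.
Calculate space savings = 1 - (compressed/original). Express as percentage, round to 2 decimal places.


ratio = compressed/original = 8966/56715 = 0.158089
savings = 1 - ratio = 1 - 0.158089 = 0.841911
as a percentage: 0.841911 * 100 = 84.19%

Space savings = 1 - 8966/56715 = 84.19%


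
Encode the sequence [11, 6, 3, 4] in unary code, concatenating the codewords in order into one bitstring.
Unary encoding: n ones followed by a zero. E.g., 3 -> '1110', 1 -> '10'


Encode each number as n ones followed by a terminating 0:
  11 -> 111111111110 (12 bits)
  6 -> 1111110 (7 bits)
  3 -> 1110 (4 bits)
  4 -> 11110 (5 bits)
Total length = 12 + 7 + 4 + 5 = 28 bits.

Unary([11, 6, 3, 4]) = 1111111111101111110111011110 (28 bits)


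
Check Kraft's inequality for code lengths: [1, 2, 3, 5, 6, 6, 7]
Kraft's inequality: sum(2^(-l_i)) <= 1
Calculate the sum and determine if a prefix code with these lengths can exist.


Sum = 2^(-1) + 2^(-2) + 2^(-3) + 2^(-5) + 2^(-6) + 2^(-6) + 2^(-7)
    = 0.5 + 0.25 + 0.125 + 0.03125 + 0.015625 + 0.015625 + 0.0078125
    = 121/128 = 0.9453125
Since 0.9453125 <= 1, Kraft's inequality IS satisfied.
A prefix code with these lengths CAN exist.

Kraft sum = 0.9453125. Satisfied.


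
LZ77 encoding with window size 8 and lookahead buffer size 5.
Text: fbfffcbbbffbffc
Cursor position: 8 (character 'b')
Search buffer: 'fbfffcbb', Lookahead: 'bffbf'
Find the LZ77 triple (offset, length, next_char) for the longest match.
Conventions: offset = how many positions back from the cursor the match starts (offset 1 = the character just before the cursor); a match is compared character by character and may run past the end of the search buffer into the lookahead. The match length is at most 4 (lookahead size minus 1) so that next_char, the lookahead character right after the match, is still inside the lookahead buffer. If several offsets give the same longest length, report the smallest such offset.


Try each offset into the search buffer:
  offset=1 (pos 7, char 'b'): match length 1
  offset=2 (pos 6, char 'b'): match length 1
  offset=3 (pos 5, char 'c'): match length 0
  offset=4 (pos 4, char 'f'): match length 0
  offset=5 (pos 3, char 'f'): match length 0
  offset=6 (pos 2, char 'f'): match length 0
  offset=7 (pos 1, char 'b'): match length 3
  offset=8 (pos 0, char 'f'): match length 0
Longest match has length 3 at offset 7.
next_char = character at position 8 + 3 = 11 -> 'b'

Best match: offset=7, length=3 (matching 'bff' starting at position 1)
LZ77 triple: (7, 3, 'b')


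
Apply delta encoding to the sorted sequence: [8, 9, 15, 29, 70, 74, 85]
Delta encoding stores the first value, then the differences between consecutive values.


First value: 8
Deltas:
  9 - 8 = 1
  15 - 9 = 6
  29 - 15 = 14
  70 - 29 = 41
  74 - 70 = 4
  85 - 74 = 11


Delta encoded: [8, 1, 6, 14, 41, 4, 11]


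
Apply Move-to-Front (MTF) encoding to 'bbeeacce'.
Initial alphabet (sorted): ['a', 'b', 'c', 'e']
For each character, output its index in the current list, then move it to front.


MTF encoding:
'b': index 1 in ['a', 'b', 'c', 'e'] -> ['b', 'a', 'c', 'e']
'b': index 0 in ['b', 'a', 'c', 'e'] -> ['b', 'a', 'c', 'e']
'e': index 3 in ['b', 'a', 'c', 'e'] -> ['e', 'b', 'a', 'c']
'e': index 0 in ['e', 'b', 'a', 'c'] -> ['e', 'b', 'a', 'c']
'a': index 2 in ['e', 'b', 'a', 'c'] -> ['a', 'e', 'b', 'c']
'c': index 3 in ['a', 'e', 'b', 'c'] -> ['c', 'a', 'e', 'b']
'c': index 0 in ['c', 'a', 'e', 'b'] -> ['c', 'a', 'e', 'b']
'e': index 2 in ['c', 'a', 'e', 'b'] -> ['e', 'c', 'a', 'b']


Output: [1, 0, 3, 0, 2, 3, 0, 2]


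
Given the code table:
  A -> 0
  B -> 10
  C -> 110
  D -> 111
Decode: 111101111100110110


Decoding:
111 -> D
10 -> B
111 -> D
110 -> C
0 -> A
110 -> C
110 -> C


Result: DBDCACC


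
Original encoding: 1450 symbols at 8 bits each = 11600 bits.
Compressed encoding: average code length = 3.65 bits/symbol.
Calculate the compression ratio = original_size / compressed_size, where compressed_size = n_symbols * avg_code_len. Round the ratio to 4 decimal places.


original_size = n_symbols * orig_bits = 1450 * 8 = 11600 bits
compressed_size = n_symbols * avg_code_len = 1450 * 3.65 = 5292.5 bits
ratio = original_size / compressed_size = 11600 / 5292.5 = 2.1918

Compression ratio = 2.1918


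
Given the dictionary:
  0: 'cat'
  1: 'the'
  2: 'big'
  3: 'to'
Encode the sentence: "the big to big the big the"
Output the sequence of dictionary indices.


Look up each word in the dictionary:
  'the' -> 1
  'big' -> 2
  'to' -> 3
  'big' -> 2
  'the' -> 1
  'big' -> 2
  'the' -> 1

Encoded: [1, 2, 3, 2, 1, 2, 1]


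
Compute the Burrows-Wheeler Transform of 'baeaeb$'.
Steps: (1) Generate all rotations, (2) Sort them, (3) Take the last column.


Rotations (sorted):
  0: $baeaeb -> last char: b
  1: aeaeb$b -> last char: b
  2: aeb$bae -> last char: e
  3: b$baeae -> last char: e
  4: baeaeb$ -> last char: $
  5: eaeb$ba -> last char: a
  6: eb$baea -> last char: a


BWT = bbee$aa


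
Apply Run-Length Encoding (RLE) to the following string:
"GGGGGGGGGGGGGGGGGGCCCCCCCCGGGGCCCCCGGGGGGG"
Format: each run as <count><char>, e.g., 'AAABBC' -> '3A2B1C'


Scanning runs left to right:
  i=0: run of 'G' x 18 -> '18G'
  i=18: run of 'C' x 8 -> '8C'
  i=26: run of 'G' x 4 -> '4G'
  i=30: run of 'C' x 5 -> '5C'
  i=35: run of 'G' x 7 -> '7G'

RLE = 18G8C4G5C7G


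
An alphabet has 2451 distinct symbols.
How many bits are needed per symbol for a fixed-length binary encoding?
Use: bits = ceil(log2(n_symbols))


log2(2451) = 11.2592
Bracket: 2^11 = 2048 < 2451 <= 2^12 = 4096
So ceil(log2(2451)) = 12

bits = ceil(log2(2451)) = ceil(11.2592) = 12 bits


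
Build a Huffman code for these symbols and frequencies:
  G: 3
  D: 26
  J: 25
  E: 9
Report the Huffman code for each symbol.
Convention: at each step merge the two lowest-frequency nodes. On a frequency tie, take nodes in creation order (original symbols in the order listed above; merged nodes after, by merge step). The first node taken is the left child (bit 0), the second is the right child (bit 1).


Huffman tree construction:
Step 1: Merge G(3) + E(9) = 12
Step 2: Merge (G+E)(12) + J(25) = 37
Step 3: Merge D(26) + ((G+E)+J)(37) = 63
Read each symbol's code off the tree from the root (left child = 0, right child = 1).

Codes:
  G: 100 (length 3)
  D: 0 (length 1)
  J: 11 (length 2)
  E: 101 (length 3)
Average code length: 112/63 = 1.7778 bits/symbol


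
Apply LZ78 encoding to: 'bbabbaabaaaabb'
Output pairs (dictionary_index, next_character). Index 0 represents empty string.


LZ78 encoding steps:
Dictionary: {0: ''}
Step 1: w='' (idx 0), next='b' -> output (0, 'b'), add 'b' as idx 1
Step 2: w='b' (idx 1), next='a' -> output (1, 'a'), add 'ba' as idx 2
Step 3: w='b' (idx 1), next='b' -> output (1, 'b'), add 'bb' as idx 3
Step 4: w='' (idx 0), next='a' -> output (0, 'a'), add 'a' as idx 4
Step 5: w='a' (idx 4), next='b' -> output (4, 'b'), add 'ab' as idx 5
Step 6: w='a' (idx 4), next='a' -> output (4, 'a'), add 'aa' as idx 6
Step 7: w='aa' (idx 6), next='b' -> output (6, 'b'), add 'aab' as idx 7
Step 8: w='b' (idx 1), end of input -> output (1, '')


Encoded: [(0, 'b'), (1, 'a'), (1, 'b'), (0, 'a'), (4, 'b'), (4, 'a'), (6, 'b'), (1, '')]


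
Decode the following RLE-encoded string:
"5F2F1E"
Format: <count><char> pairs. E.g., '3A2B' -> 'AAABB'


Expanding each <count><char> pair:
  5F -> 'FFFFF'
  2F -> 'FF'
  1E -> 'E'

Decoded = FFFFFFFE


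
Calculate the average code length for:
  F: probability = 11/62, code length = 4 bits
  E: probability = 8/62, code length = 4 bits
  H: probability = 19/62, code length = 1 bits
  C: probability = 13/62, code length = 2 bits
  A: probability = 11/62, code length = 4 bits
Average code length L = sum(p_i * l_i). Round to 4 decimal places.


Weighted contributions p_i * l_i:
  F: (11/62) * 4 = 44/62
  E: (8/62) * 4 = 32/62
  H: (19/62) * 1 = 19/62
  C: (13/62) * 2 = 26/62
  A: (11/62) * 4 = 44/62
Sum = (44 + 32 + 19 + 26 + 44)/62 = 165/62

L = 165/62 = 2.6613 bits/symbol


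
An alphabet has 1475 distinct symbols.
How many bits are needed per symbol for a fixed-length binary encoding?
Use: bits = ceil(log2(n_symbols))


log2(1475) = 10.5265
Bracket: 2^10 = 1024 < 1475 <= 2^11 = 2048
So ceil(log2(1475)) = 11

bits = ceil(log2(1475)) = ceil(10.5265) = 11 bits


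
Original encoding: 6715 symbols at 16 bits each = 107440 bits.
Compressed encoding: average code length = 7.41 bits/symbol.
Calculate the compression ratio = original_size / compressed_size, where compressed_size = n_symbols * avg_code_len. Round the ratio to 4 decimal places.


original_size = n_symbols * orig_bits = 6715 * 16 = 107440 bits
compressed_size = n_symbols * avg_code_len = 6715 * 7.41 = 49758.15 bits
ratio = original_size / compressed_size = 107440 / 49758.15 = 2.1592

Compression ratio = 2.1592


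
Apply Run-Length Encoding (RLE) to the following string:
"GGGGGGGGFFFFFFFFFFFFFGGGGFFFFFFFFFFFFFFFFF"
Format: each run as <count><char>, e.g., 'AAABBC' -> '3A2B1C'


Scanning runs left to right:
  i=0: run of 'G' x 8 -> '8G'
  i=8: run of 'F' x 13 -> '13F'
  i=21: run of 'G' x 4 -> '4G'
  i=25: run of 'F' x 17 -> '17F'

RLE = 8G13F4G17F


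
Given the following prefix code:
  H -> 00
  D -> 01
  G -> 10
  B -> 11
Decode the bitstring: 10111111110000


Decoding step by step:
Bits 10 -> G
Bits 11 -> B
Bits 11 -> B
Bits 11 -> B
Bits 11 -> B
Bits 00 -> H
Bits 00 -> H


Decoded message: GBBBBHH


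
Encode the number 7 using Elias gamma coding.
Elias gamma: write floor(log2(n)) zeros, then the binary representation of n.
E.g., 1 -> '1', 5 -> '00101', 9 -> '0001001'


num_bits = floor(log2(7)) + 1 = 3
leading_zeros = num_bits - 1 = 2
binary(7) = 111

Elias gamma(7) = '00' + '111' = 00111 (5 bits)


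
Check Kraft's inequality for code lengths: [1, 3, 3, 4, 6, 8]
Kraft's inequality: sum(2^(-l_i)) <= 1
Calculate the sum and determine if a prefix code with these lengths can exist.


Sum = 2^(-1) + 2^(-3) + 2^(-3) + 2^(-4) + 2^(-6) + 2^(-8)
    = 0.5 + 0.125 + 0.125 + 0.0625 + 0.015625 + 0.00390625
    = 213/256 = 0.83203125
Since 0.83203125 <= 1, Kraft's inequality IS satisfied.
A prefix code with these lengths CAN exist.

Kraft sum = 0.83203125. Satisfied.


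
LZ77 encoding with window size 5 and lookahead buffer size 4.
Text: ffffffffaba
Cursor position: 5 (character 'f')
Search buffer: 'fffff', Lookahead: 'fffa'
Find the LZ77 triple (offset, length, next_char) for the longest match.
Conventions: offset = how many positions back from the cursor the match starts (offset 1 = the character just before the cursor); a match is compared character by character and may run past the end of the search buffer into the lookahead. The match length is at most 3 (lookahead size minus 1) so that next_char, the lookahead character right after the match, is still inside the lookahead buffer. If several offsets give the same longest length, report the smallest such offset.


Try each offset into the search buffer:
  offset=1 (pos 4, char 'f'): match length 3
  offset=2 (pos 3, char 'f'): match length 3
  offset=3 (pos 2, char 'f'): match length 3
  offset=4 (pos 1, char 'f'): match length 3
  offset=5 (pos 0, char 'f'): match length 3
Longest match has length 3, found at offsets 1, 2, 3, 4, 5; take the smallest, offset 1.
next_char = character at position 5 + 3 = 8 -> 'a'

Best match: offset=1, length=3 (matching 'fff' starting at position 4)
LZ77 triple: (1, 3, 'a')


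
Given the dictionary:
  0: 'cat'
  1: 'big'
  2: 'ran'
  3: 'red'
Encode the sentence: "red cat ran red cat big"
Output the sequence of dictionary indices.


Look up each word in the dictionary:
  'red' -> 3
  'cat' -> 0
  'ran' -> 2
  'red' -> 3
  'cat' -> 0
  'big' -> 1

Encoded: [3, 0, 2, 3, 0, 1]


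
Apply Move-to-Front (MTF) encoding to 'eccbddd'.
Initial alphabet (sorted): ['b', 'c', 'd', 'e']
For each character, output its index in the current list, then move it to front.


MTF encoding:
'e': index 3 in ['b', 'c', 'd', 'e'] -> ['e', 'b', 'c', 'd']
'c': index 2 in ['e', 'b', 'c', 'd'] -> ['c', 'e', 'b', 'd']
'c': index 0 in ['c', 'e', 'b', 'd'] -> ['c', 'e', 'b', 'd']
'b': index 2 in ['c', 'e', 'b', 'd'] -> ['b', 'c', 'e', 'd']
'd': index 3 in ['b', 'c', 'e', 'd'] -> ['d', 'b', 'c', 'e']
'd': index 0 in ['d', 'b', 'c', 'e'] -> ['d', 'b', 'c', 'e']
'd': index 0 in ['d', 'b', 'c', 'e'] -> ['d', 'b', 'c', 'e']


Output: [3, 2, 0, 2, 3, 0, 0]


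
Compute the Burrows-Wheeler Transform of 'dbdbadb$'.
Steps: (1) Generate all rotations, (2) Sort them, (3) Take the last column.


Rotations (sorted):
  0: $dbdbadb -> last char: b
  1: adb$dbdb -> last char: b
  2: b$dbdbad -> last char: d
  3: badb$dbd -> last char: d
  4: bdbadb$d -> last char: d
  5: db$dbdba -> last char: a
  6: dbadb$db -> last char: b
  7: dbdbadb$ -> last char: $


BWT = bbdddab$


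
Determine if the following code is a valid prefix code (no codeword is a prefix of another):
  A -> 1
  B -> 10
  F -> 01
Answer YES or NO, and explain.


Checking each pair (does one codeword prefix another?):
  A='1' vs B='10': prefix -- VIOLATION

NO -- this is NOT a valid prefix code. A (1) is a prefix of B (10).


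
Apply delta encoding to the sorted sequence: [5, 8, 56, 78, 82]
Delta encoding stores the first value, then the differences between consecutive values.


First value: 5
Deltas:
  8 - 5 = 3
  56 - 8 = 48
  78 - 56 = 22
  82 - 78 = 4


Delta encoded: [5, 3, 48, 22, 4]


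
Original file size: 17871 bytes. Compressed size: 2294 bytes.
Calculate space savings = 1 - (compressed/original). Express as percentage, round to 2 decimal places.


ratio = compressed/original = 2294/17871 = 0.128364
savings = 1 - ratio = 1 - 0.128364 = 0.871636
as a percentage: 0.871636 * 100 = 87.16%

Space savings = 1 - 2294/17871 = 87.16%


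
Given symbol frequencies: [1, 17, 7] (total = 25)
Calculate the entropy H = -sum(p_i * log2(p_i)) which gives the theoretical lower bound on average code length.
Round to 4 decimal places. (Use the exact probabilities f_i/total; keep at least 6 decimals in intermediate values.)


Per-symbol terms -p_i * log2(p_i) with p_i = f_i/25:
  p = 1/25 = 0.040000: log2(p) = -4.643856, -p*log2(p) = 0.185754
  p = 17/25 = 0.680000: log2(p) = -0.556393, -p*log2(p) = 0.378347
  p = 7/25 = 0.280000: log2(p) = -1.836501, -p*log2(p) = 0.514220
H = 0.185754 + 0.378347 + 0.514220 = 1.078321

H = 1.0783 bits/symbol


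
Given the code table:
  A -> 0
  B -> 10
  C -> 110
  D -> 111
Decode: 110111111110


Decoding:
110 -> C
111 -> D
111 -> D
110 -> C


Result: CDDC


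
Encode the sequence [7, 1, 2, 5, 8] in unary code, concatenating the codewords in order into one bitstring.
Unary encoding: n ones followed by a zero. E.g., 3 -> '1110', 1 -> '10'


Encode each number as n ones followed by a terminating 0:
  7 -> 11111110 (8 bits)
  1 -> 10 (2 bits)
  2 -> 110 (3 bits)
  5 -> 111110 (6 bits)
  8 -> 111111110 (9 bits)
Total length = 8 + 2 + 3 + 6 + 9 = 28 bits.

Unary([7, 1, 2, 5, 8]) = 1111111010110111110111111110 (28 bits)


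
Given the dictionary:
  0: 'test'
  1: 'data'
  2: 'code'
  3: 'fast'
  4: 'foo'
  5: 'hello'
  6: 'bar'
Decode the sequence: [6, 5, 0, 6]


Look up each index in the dictionary:
  6 -> 'bar'
  5 -> 'hello'
  0 -> 'test'
  6 -> 'bar'

Decoded: "bar hello test bar"


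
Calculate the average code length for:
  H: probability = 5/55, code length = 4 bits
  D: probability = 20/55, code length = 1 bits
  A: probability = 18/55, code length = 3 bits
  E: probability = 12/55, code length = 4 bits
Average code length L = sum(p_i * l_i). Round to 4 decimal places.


Weighted contributions p_i * l_i:
  H: (5/55) * 4 = 20/55
  D: (20/55) * 1 = 20/55
  A: (18/55) * 3 = 54/55
  E: (12/55) * 4 = 48/55
Sum = (20 + 20 + 54 + 48)/55 = 142/55

L = 142/55 = 2.5818 bits/symbol


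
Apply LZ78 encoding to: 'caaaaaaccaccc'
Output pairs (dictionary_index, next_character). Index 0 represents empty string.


LZ78 encoding steps:
Dictionary: {0: ''}
Step 1: w='' (idx 0), next='c' -> output (0, 'c'), add 'c' as idx 1
Step 2: w='' (idx 0), next='a' -> output (0, 'a'), add 'a' as idx 2
Step 3: w='a' (idx 2), next='a' -> output (2, 'a'), add 'aa' as idx 3
Step 4: w='aa' (idx 3), next='a' -> output (3, 'a'), add 'aaa' as idx 4
Step 5: w='c' (idx 1), next='c' -> output (1, 'c'), add 'cc' as idx 5
Step 6: w='a' (idx 2), next='c' -> output (2, 'c'), add 'ac' as idx 6
Step 7: w='cc' (idx 5), end of input -> output (5, '')


Encoded: [(0, 'c'), (0, 'a'), (2, 'a'), (3, 'a'), (1, 'c'), (2, 'c'), (5, '')]


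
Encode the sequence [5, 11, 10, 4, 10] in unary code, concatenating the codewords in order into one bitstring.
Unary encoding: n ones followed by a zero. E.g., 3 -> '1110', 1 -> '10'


Encode each number as n ones followed by a terminating 0:
  5 -> 111110 (6 bits)
  11 -> 111111111110 (12 bits)
  10 -> 11111111110 (11 bits)
  4 -> 11110 (5 bits)
  10 -> 11111111110 (11 bits)
Total length = 6 + 12 + 11 + 5 + 11 = 45 bits.

Unary([5, 11, 10, 4, 10]) = 111110111111111110111111111101111011111111110 (45 bits)


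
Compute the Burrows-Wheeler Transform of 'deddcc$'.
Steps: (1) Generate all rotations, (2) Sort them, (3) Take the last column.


Rotations (sorted):
  0: $deddcc -> last char: c
  1: c$deddc -> last char: c
  2: cc$dedd -> last char: d
  3: dcc$ded -> last char: d
  4: ddcc$de -> last char: e
  5: deddcc$ -> last char: $
  6: eddcc$d -> last char: d


BWT = ccdde$d


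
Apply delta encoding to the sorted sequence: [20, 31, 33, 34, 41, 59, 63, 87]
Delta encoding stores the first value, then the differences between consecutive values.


First value: 20
Deltas:
  31 - 20 = 11
  33 - 31 = 2
  34 - 33 = 1
  41 - 34 = 7
  59 - 41 = 18
  63 - 59 = 4
  87 - 63 = 24


Delta encoded: [20, 11, 2, 1, 7, 18, 4, 24]


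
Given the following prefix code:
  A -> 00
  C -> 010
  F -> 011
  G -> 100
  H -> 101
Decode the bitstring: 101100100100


Decoding step by step:
Bits 101 -> H
Bits 100 -> G
Bits 100 -> G
Bits 100 -> G


Decoded message: HGGG


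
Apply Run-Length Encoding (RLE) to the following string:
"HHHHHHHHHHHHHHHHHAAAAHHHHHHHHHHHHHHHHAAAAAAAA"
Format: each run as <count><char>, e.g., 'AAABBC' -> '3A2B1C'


Scanning runs left to right:
  i=0: run of 'H' x 17 -> '17H'
  i=17: run of 'A' x 4 -> '4A'
  i=21: run of 'H' x 16 -> '16H'
  i=37: run of 'A' x 8 -> '8A'

RLE = 17H4A16H8A


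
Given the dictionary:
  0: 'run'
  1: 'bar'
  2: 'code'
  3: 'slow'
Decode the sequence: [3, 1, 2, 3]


Look up each index in the dictionary:
  3 -> 'slow'
  1 -> 'bar'
  2 -> 'code'
  3 -> 'slow'

Decoded: "slow bar code slow"


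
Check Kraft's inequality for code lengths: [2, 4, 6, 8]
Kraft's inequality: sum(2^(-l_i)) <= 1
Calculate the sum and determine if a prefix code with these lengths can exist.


Sum = 2^(-2) + 2^(-4) + 2^(-6) + 2^(-8)
    = 0.25 + 0.0625 + 0.015625 + 0.00390625
    = 85/256 = 0.33203125
Since 0.33203125 <= 1, Kraft's inequality IS satisfied.
A prefix code with these lengths CAN exist.

Kraft sum = 0.33203125. Satisfied.


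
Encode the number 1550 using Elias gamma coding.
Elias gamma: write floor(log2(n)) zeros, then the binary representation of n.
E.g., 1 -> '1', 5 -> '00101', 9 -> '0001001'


num_bits = floor(log2(1550)) + 1 = 11
leading_zeros = num_bits - 1 = 10
binary(1550) = 11000001110

Elias gamma(1550) = '0000000000' + '11000001110' = 000000000011000001110 (21 bits)


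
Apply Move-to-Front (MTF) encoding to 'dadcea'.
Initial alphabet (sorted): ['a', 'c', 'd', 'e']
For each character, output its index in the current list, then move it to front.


MTF encoding:
'd': index 2 in ['a', 'c', 'd', 'e'] -> ['d', 'a', 'c', 'e']
'a': index 1 in ['d', 'a', 'c', 'e'] -> ['a', 'd', 'c', 'e']
'd': index 1 in ['a', 'd', 'c', 'e'] -> ['d', 'a', 'c', 'e']
'c': index 2 in ['d', 'a', 'c', 'e'] -> ['c', 'd', 'a', 'e']
'e': index 3 in ['c', 'd', 'a', 'e'] -> ['e', 'c', 'd', 'a']
'a': index 3 in ['e', 'c', 'd', 'a'] -> ['a', 'e', 'c', 'd']


Output: [2, 1, 1, 2, 3, 3]


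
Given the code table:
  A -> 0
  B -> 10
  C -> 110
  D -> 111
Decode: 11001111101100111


Decoding:
110 -> C
0 -> A
111 -> D
110 -> C
110 -> C
0 -> A
111 -> D


Result: CADCCAD


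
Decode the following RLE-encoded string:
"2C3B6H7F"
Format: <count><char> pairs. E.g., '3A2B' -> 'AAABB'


Expanding each <count><char> pair:
  2C -> 'CC'
  3B -> 'BBB'
  6H -> 'HHHHHH'
  7F -> 'FFFFFFF'

Decoded = CCBBBHHHHHHFFFFFFF


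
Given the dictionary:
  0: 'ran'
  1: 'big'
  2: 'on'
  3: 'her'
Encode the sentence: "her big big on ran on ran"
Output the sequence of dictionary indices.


Look up each word in the dictionary:
  'her' -> 3
  'big' -> 1
  'big' -> 1
  'on' -> 2
  'ran' -> 0
  'on' -> 2
  'ran' -> 0

Encoded: [3, 1, 1, 2, 0, 2, 0]


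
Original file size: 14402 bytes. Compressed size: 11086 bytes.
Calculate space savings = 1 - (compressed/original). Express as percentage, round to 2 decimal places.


ratio = compressed/original = 11086/14402 = 0.769754
savings = 1 - ratio = 1 - 0.769754 = 0.230246
as a percentage: 0.230246 * 100 = 23.02%

Space savings = 1 - 11086/14402 = 23.02%


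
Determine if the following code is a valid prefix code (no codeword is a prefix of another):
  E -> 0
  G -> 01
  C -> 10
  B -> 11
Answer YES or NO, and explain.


Checking each pair (does one codeword prefix another?):
  E='0' vs G='01': prefix -- VIOLATION

NO -- this is NOT a valid prefix code. E (0) is a prefix of G (01).


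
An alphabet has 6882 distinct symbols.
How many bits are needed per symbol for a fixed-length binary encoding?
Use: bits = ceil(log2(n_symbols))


log2(6882) = 12.7486
Bracket: 2^12 = 4096 < 6882 <= 2^13 = 8192
So ceil(log2(6882)) = 13

bits = ceil(log2(6882)) = ceil(12.7486) = 13 bits


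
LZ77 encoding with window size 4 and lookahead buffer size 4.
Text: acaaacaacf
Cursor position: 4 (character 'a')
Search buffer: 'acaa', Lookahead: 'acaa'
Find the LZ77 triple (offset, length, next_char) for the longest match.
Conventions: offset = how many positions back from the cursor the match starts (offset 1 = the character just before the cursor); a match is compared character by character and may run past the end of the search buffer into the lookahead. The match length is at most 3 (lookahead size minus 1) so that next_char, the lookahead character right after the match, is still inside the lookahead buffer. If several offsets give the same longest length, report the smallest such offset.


Try each offset into the search buffer:
  offset=1 (pos 3, char 'a'): match length 1
  offset=2 (pos 2, char 'a'): match length 1
  offset=3 (pos 1, char 'c'): match length 0
  offset=4 (pos 0, char 'a'): match length 3
Longest match has length 3 at offset 4.
next_char = character at position 4 + 3 = 7 -> 'a'

Best match: offset=4, length=3 (matching 'aca' starting at position 0)
LZ77 triple: (4, 3, 'a')


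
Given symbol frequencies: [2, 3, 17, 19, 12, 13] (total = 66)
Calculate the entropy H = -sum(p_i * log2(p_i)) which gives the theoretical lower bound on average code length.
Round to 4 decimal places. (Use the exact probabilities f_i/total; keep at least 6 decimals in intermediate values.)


Per-symbol terms -p_i * log2(p_i) with p_i = f_i/66:
  p = 2/66 = 0.030303: log2(p) = -5.044394, -p*log2(p) = 0.152860
  p = 3/66 = 0.045455: log2(p) = -4.459432, -p*log2(p) = 0.202701
  p = 17/66 = 0.257576: log2(p) = -1.956931, -p*log2(p) = 0.504058
  p = 19/66 = 0.287879: log2(p) = -1.796467, -p*log2(p) = 0.517165
  p = 12/66 = 0.181818: log2(p) = -2.459432, -p*log2(p) = 0.447169
  p = 13/66 = 0.196970: log2(p) = -2.343954, -p*log2(p) = 0.461688
H = 0.152860 + 0.202701 + 0.504058 + 0.517165 + 0.447169 + 0.461688 = 2.285641

H = 2.2856 bits/symbol


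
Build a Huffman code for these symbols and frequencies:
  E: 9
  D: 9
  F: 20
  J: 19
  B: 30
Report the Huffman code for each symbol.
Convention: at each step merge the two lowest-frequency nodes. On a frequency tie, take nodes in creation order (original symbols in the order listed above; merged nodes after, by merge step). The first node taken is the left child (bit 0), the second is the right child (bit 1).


Huffman tree construction:
Step 1: Merge E(9) + D(9) = 18
Step 2: Merge (E+D)(18) + J(19) = 37
Step 3: Merge F(20) + B(30) = 50
Step 4: Merge ((E+D)+J)(37) + (F+B)(50) = 87
Read each symbol's code off the tree from the root (left child = 0, right child = 1).

Codes:
  E: 000 (length 3)
  D: 001 (length 3)
  F: 10 (length 2)
  J: 01 (length 2)
  B: 11 (length 2)
Average code length: 192/87 = 2.2069 bits/symbol
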